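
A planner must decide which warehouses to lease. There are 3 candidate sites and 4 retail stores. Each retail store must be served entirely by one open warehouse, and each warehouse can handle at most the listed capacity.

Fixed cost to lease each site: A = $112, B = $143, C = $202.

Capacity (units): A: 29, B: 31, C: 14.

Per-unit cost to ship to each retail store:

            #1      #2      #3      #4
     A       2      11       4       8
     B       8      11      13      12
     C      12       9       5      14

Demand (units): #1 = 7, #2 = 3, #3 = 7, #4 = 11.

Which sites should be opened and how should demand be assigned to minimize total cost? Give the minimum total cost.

Open {A}: #1→A 2·7=14, #2→A 11·3=33, #3→A 4·7=28, #4→A 8·11=88.
Loads: A carries 28/29. Service 163; fixed 112; total 275.
Next best feasible plan costs 418.

Minimum total cost: 275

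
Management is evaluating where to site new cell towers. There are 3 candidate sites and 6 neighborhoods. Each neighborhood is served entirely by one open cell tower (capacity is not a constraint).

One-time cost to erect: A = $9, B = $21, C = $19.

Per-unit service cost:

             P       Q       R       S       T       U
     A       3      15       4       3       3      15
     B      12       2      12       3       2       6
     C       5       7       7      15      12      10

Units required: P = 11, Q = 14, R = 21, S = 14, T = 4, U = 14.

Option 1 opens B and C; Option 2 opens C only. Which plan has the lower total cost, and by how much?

Option 1: {B, C}: P→C 5·11=55, Q→B 2·14=28, R→C 7·21=147, S→B 3·14=42, T→B 2·4=8, U→B 6·14=84. Service 364; fixed 40; total 404.
Option 2: {C}: P→C 5·11=55, Q→C 7·14=98, R→C 7·21=147, S→C 15·14=210, T→C 12·4=48, U→C 10·14=140. Service 698; fixed 19; total 717.
Difference: |404 − 717| = 313.

Option 1 is cheaper by 313.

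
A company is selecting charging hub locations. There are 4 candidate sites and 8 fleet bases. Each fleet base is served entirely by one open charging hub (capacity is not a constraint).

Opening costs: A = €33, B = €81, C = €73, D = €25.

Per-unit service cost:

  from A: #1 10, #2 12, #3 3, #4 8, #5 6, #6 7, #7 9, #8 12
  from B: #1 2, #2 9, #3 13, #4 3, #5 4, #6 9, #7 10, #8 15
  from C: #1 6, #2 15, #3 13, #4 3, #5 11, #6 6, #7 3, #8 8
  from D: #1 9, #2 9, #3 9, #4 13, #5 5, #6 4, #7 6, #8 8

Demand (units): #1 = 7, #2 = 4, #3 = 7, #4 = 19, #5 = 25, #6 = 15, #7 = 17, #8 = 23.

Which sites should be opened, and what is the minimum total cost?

For any fixed open set, each fleet base goes to its cheapest open site; total = fixed + service.
{A, C, D}: #1→C 6·7=42, #2→D 9·4=36, #3→A 3·7=21, #4→C 3·19=57, #5→D 5·25=125, #6→D 4·15=60, #7→C 3·17=51, #8→C 8·23=184. Service 576; fixed 131; total 707.
{A, B, D}: service 574 + fixed 139 = 713
{C, D}: service 618 + fixed 98 = 716
{A, B, C, D}: #1→B 2·7=14, #2→B 9·4=36, #3→A 3·7=21, #4→B 3·19=57, #5→B 4·25=100, #6→D 4·15=60, #7→C 3·17=51, #8→C 8·23=184. Service 523; fixed 212; total 735.
No other subset beats 707.

Open A, C and D; minimum total cost 707.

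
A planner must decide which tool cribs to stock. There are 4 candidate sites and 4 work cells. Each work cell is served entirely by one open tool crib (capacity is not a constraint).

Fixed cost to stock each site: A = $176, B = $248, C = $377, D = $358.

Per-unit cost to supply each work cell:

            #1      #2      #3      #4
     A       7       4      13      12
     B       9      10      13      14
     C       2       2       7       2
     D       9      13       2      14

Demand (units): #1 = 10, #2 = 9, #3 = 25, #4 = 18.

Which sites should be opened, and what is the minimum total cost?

Open C only; minimum total cost 626.

For any fixed open set, each work cell goes to its cheapest open site; total = fixed + service.
{C}: #1→C 2·10=20, #2→C 2·9=18, #3→C 7·25=175, #4→C 2·18=36. Service 249; fixed 377; total 626.
{A, C}: #1→C 2·10=20, #2→C 2·9=18, #3→C 7·25=175, #4→C 2·18=36. Service 249; fixed 553; total 802.
{A}: #1→A 7·10=70, #2→A 4·9=36, #3→A 13·25=325, #4→A 12·18=216. Service 647; fixed 176; total 823.
{A, B, C, D}: service 124 + fixed 1159 = 1283
No other subset beats 626.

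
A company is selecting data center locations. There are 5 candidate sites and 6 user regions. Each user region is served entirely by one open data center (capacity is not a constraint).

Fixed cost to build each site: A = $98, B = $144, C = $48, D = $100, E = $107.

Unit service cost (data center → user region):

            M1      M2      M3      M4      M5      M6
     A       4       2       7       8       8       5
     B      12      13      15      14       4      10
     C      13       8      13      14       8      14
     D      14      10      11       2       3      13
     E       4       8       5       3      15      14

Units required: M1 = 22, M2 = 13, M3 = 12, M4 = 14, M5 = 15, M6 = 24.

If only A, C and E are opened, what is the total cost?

Each user region is assigned to its cheapest site among the open ones.
{A, C, E}: M1→A 4·22=88, M2→A 2·13=26, M3→E 5·12=60, M4→E 3·14=42, M5→A 8·15=120, M6→A 5·24=120. Service 456; fixed 253; total 709.

Total cost: 709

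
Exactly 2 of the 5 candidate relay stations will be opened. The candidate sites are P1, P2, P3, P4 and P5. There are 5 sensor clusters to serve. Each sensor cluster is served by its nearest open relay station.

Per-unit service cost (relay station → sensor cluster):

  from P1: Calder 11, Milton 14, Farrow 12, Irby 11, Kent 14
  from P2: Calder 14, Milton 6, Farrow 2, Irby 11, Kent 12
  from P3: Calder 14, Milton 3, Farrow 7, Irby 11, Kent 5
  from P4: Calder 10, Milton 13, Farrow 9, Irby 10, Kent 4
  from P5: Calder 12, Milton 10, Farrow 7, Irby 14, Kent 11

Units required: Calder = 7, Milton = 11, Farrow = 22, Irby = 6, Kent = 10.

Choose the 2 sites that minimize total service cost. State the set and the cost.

Choose P2 and P4; total service cost 280.

With exactly 2 open, each sensor cluster uses its cheapest among the chosen.
{P2, P4}: Calder→P4 10·7=70, Milton→P2 6·11=66, Farrow→P2 2·22=44, Irby→P4 10·6=60, Kent→P4 4·10=40. Service cost 280.
{P2, P3}: service cost 291
{P3, P4}: service cost 357
Among all 10 size-2 choices, {P2, P4} is lowest.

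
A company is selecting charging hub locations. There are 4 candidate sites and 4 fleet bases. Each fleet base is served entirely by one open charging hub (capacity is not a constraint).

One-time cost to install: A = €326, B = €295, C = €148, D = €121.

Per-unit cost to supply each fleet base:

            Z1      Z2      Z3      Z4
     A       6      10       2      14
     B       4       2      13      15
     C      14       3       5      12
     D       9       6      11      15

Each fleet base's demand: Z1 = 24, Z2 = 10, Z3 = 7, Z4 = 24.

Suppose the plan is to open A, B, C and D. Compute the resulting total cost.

Each fleet base is assigned to its cheapest site among the open ones.
{A, B, C, D}: Z1→B 4·24=96, Z2→B 2·10=20, Z3→A 2·7=14, Z4→C 12·24=288. Service 418; fixed 890; total 1308.

Total cost: 1308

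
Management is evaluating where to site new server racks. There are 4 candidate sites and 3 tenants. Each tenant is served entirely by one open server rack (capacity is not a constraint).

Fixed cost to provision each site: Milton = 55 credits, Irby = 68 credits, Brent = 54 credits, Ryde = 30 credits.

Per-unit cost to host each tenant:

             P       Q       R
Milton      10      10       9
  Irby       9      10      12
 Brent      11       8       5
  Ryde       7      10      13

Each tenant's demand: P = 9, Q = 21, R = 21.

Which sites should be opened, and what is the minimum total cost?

Open Brent and Ryde; minimum total cost 420.

For any fixed open set, each tenant goes to its cheapest open site; total = fixed + service.
{Brent, Ryde}: P→Ryde 7·9=63, Q→Brent 8·21=168, R→Brent 5·21=105. Service 336; fixed 84; total 420.
{Brent}: service 372 + fixed 54 = 426
{Milton, Brent}: service 363 + fixed 109 = 472
{Milton, Irby, Brent, Ryde}: service 336 + fixed 207 = 543
No other subset beats 420.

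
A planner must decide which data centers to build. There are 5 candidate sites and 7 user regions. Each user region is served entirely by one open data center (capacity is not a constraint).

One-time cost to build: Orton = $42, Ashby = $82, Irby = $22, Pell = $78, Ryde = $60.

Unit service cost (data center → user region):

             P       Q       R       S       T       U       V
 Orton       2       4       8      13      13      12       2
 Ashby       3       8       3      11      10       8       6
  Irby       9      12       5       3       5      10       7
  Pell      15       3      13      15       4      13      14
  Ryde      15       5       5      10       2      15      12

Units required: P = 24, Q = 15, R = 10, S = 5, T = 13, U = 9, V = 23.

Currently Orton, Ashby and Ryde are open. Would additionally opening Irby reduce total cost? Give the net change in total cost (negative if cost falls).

Yes — net change −13 (cost falls by 13).

Current service cost with {Orton, Ashby, Ryde}: 332.
Adding Irby: each user region re-picks its cheapest; new service cost 297, saving 35.
Extra fixed cost: 22. Net change = 22 − 35 = -13.
(Totals: 516 → 503.)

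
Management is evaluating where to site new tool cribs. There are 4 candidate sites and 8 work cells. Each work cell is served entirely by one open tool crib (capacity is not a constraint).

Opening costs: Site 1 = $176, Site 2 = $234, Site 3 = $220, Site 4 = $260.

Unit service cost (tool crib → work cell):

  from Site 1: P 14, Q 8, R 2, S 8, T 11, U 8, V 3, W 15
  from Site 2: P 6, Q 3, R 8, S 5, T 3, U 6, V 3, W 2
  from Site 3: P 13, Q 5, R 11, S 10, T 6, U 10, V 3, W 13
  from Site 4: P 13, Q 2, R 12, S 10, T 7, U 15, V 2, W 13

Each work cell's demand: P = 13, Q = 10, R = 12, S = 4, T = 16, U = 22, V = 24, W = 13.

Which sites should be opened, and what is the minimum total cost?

Open Site 2 only; minimum total cost 736.

For any fixed open set, each work cell goes to its cheapest open site; total = fixed + service.
{Site 2}: P→Site 2 6·13=78, Q→Site 2 3·10=30, R→Site 2 8·12=96, S→Site 2 5·4=20, T→Site 2 3·16=48, U→Site 2 6·22=132, V→Site 2 3·24=72, W→Site 2 2·13=26. Service 502; fixed 234; total 736.
{Site 1, Site 2}: P→Site 2 6·13=78, Q→Site 2 3·10=30, R→Site 1 2·12=24, S→Site 2 5·4=20, T→Site 2 3·16=48, U→Site 2 6·22=132, V→Site 1 3·24=72, W→Site 2 2·13=26. Service 430; fixed 410; total 840.
{Site 2, Site 3}: service 502 + fixed 454 = 956
{Site 1, Site 2, Site 3, Site 4}: service 396 + fixed 890 = 1286
No other subset beats 736.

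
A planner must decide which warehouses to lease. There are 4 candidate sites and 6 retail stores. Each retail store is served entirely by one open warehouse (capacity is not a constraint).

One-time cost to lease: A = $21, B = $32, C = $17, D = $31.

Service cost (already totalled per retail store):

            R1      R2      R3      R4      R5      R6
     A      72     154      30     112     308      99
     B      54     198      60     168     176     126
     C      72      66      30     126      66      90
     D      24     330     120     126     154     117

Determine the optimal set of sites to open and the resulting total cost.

For any fixed open set, each retail store goes to its cheapest open site; total = fixed + service.
{C, D}: R1→D 24, R2→C 66, R3→C 30, R4→C 126, R5→C 66, R6→C 90. Service 402; fixed 48; total 450.
{A, C, D}: R1→D 24, R2→C 66, R3→A 30, R4→A 112, R5→C 66, R6→C 90. Service 388; fixed 69; total 457.
{C}: service 450 + fixed 17 = 467
{A, B, C, D}: service 388 + fixed 101 = 489
No other subset beats 450.

Open C and D; minimum total cost 450.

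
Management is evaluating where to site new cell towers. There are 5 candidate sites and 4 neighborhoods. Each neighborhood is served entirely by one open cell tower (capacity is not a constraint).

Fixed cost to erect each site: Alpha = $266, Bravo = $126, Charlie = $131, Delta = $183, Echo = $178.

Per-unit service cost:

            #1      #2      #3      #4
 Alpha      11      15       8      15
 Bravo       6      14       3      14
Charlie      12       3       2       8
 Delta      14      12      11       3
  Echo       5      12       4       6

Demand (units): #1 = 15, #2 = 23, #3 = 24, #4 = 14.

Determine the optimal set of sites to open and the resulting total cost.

Open Charlie only; minimum total cost 540.

For any fixed open set, each neighborhood goes to its cheapest open site; total = fixed + service.
{Charlie}: #1→Charlie 12·15=180, #2→Charlie 3·23=69, #3→Charlie 2·24=48, #4→Charlie 8·14=112. Service 409; fixed 131; total 540.
{Bravo, Charlie}: #1→Bravo 6·15=90, #2→Charlie 3·23=69, #3→Charlie 2·24=48, #4→Charlie 8·14=112. Service 319; fixed 257; total 576.
{Charlie, Echo}: #1→Echo 5·15=75, #2→Charlie 3·23=69, #3→Charlie 2·24=48, #4→Echo 6·14=84. Service 276; fixed 309; total 585.
{Alpha, Bravo, Charlie, Delta, Echo}: service 234 + fixed 884 = 1118
No other subset beats 540.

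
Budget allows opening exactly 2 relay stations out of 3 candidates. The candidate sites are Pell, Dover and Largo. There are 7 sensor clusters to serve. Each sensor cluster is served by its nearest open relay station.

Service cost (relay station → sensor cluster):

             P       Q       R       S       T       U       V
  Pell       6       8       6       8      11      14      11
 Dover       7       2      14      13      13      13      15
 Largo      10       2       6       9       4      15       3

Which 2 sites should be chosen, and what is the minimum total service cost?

Choose Pell and Largo; total service cost 43.

With exactly 2 open, each sensor cluster uses its cheapest among the chosen.
{Pell, Largo}: P→Pell 6, Q→Largo 2, R→Pell 6, S→Pell 8, T→Largo 4, U→Pell 14, V→Largo 3. Service cost 43.
{Dover, Largo}: service cost 44
{Pell, Dover}: service cost 57
Among all 3 size-2 choices, {Pell, Largo} is lowest.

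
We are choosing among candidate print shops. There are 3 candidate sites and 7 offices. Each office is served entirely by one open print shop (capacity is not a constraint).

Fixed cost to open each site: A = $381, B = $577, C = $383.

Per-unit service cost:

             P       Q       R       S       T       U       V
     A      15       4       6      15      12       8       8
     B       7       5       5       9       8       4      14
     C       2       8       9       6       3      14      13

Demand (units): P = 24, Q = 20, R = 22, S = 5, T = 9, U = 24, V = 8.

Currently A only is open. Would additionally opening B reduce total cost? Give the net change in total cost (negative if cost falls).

No — net change +201 (cost rises by 201).

Current service cost with {A}: 1011.
Adding B: each office re-picks its cheapest; new service cost 635, saving 376.
Extra fixed cost: 577. Net change = 577 − 376 = 201.
(Totals: 1392 → 1593.)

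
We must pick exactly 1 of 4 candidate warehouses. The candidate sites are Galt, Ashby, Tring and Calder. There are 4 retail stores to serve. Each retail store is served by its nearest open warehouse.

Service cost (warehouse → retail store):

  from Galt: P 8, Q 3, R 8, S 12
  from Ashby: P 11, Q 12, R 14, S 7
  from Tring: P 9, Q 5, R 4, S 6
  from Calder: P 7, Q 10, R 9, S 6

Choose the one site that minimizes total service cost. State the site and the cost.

Choose Tring only; total service cost 24.

With exactly 1 open, each retail store uses its cheapest among the chosen.
{Tring}: P→Tring 9, Q→Tring 5, R→Tring 4, S→Tring 6. Service cost 24.
{Galt}: service cost 31
{Calder}: service cost 32
Among all 4 size-1 choices, {Tring} is lowest.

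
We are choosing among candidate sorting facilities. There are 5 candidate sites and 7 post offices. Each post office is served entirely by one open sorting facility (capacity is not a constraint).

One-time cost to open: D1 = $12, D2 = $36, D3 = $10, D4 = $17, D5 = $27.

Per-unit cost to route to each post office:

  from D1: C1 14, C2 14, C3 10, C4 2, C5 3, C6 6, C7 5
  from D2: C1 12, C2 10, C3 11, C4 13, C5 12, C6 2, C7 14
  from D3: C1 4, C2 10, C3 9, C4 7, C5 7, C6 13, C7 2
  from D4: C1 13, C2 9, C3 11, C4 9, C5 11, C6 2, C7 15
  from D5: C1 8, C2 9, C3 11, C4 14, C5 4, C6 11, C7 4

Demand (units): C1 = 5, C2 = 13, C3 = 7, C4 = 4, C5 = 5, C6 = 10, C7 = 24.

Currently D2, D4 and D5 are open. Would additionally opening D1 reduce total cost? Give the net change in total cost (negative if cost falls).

Current service cost with {D2, D4, D5}: 406.
Adding D1: each post office re-picks its cheapest; new service cost 366, saving 40.
Extra fixed cost: 12. Net change = 12 − 40 = -28.
(Totals: 486 → 458.)

Yes — net change −28 (cost falls by 28).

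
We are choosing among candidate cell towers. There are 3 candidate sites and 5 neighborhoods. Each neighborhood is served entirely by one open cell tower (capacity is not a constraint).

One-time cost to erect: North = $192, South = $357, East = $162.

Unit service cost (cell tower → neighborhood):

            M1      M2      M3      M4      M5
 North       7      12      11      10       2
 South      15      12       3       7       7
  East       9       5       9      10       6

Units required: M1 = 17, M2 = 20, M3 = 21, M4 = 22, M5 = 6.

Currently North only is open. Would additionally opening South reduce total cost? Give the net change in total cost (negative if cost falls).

No — net change +123 (cost rises by 123).

Current service cost with {North}: 822.
Adding South: each neighborhood re-picks its cheapest; new service cost 588, saving 234.
Extra fixed cost: 357. Net change = 357 − 234 = 123.
(Totals: 1014 → 1137.)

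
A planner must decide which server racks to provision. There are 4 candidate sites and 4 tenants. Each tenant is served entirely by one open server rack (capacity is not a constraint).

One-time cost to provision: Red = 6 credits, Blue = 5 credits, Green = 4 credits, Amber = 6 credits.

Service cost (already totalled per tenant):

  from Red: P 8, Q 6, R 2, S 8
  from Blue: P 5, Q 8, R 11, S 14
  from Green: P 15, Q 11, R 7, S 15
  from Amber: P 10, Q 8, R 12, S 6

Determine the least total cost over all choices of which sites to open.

For any fixed open set, each tenant goes to its cheapest open site; total = fixed + service.
{Red}: P→Red 8, Q→Red 6, R→Red 2, S→Red 8. Service 24; fixed 6; total 30.
{Red, Blue}: service 21 + fixed 11 = 32
{Red, Green}: P→Red 8, Q→Red 6, R→Red 2, S→Red 8. Service 24; fixed 10; total 34.
{Red, Blue, Green, Amber}: service 19 + fixed 21 = 40
No other subset beats 30.

Minimum total cost: 30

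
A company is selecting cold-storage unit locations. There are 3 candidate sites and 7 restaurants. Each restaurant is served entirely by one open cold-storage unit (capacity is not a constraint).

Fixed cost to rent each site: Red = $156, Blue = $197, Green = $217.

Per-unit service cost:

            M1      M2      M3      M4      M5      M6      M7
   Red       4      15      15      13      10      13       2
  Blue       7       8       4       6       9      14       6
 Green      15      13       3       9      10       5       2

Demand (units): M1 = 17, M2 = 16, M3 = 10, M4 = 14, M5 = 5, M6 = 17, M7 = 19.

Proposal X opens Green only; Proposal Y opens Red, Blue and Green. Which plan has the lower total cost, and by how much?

Proposal X is cheaper by 39.

Proposal X: {Green}: M1→Green 15·17=255, M2→Green 13·16=208, M3→Green 3·10=30, M4→Green 9·14=126, M5→Green 10·5=50, M6→Green 5·17=85, M7→Green 2·19=38. Service 792; fixed 217; total 1009.
Proposal Y: {Red, Blue, Green}: M1→Red 4·17=68, M2→Blue 8·16=128, M3→Green 3·10=30, M4→Blue 6·14=84, M5→Blue 9·5=45, M6→Green 5·17=85, M7→Red 2·19=38. Service 478; fixed 570; total 1048.
Difference: |1009 − 1048| = 39.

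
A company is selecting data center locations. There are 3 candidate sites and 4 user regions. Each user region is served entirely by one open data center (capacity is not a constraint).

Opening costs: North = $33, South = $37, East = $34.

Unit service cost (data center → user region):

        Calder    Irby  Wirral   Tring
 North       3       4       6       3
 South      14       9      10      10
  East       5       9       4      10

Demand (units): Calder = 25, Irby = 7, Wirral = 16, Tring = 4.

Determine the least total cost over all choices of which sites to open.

For any fixed open set, each user region goes to its cheapest open site; total = fixed + service.
{North}: Calder→North 3·25=75, Irby→North 4·7=28, Wirral→North 6·16=96, Tring→North 3·4=12. Service 211; fixed 33; total 244.
{North, East}: service 179 + fixed 67 = 246
{North, South}: service 211 + fixed 70 = 281
{North, South, East}: Calder→North 3·25=75, Irby→North 4·7=28, Wirral→East 4·16=64, Tring→North 3·4=12. Service 179; fixed 104; total 283.
No other subset beats 244.

Minimum total cost: 244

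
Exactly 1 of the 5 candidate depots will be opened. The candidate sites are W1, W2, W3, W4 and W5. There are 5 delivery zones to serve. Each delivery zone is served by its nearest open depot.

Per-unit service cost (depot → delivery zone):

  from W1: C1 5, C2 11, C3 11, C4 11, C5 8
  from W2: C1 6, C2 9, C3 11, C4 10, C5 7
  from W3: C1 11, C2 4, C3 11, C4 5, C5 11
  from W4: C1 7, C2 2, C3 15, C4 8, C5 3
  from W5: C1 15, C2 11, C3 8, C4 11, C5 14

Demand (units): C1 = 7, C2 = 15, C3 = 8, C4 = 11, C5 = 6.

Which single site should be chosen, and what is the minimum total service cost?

With exactly 1 open, each delivery zone uses its cheapest among the chosen.
{W4}: C1→W4 7·7=49, C2→W4 2·15=30, C3→W4 15·8=120, C4→W4 8·11=88, C5→W4 3·6=18. Service cost 305.
{W3}: service cost 346
{W2}: service cost 417
Among all 5 size-1 choices, {W4} is lowest.

Choose W4 only; total service cost 305.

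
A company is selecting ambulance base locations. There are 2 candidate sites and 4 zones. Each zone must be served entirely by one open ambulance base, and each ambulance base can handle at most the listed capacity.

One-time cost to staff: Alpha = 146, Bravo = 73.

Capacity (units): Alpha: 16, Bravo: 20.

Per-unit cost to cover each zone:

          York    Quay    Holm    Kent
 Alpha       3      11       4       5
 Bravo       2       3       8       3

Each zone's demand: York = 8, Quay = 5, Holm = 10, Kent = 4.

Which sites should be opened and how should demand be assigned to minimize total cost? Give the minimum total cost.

Minimum total cost: 302

Open {Alpha, Bravo}: York→Bravo 2·8=16, Quay→Bravo 3·5=15, Holm→Alpha 4·10=40, Kent→Bravo 3·4=12.
Loads: Alpha carries 10/16, Bravo carries 17/20. Service 83; fixed 219; total 302.
Next best feasible plan costs 310.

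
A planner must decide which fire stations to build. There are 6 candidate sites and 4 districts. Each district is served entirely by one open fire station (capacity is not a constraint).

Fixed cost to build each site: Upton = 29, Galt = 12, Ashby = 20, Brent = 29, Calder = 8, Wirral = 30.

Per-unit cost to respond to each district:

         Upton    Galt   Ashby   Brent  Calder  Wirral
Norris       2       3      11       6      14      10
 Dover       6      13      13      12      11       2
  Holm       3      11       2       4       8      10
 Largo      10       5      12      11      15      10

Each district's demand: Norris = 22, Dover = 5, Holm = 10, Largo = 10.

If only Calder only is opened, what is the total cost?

Each district is assigned to its cheapest site among the open ones.
{Calder}: Norris→Calder 14·22=308, Dover→Calder 11·5=55, Holm→Calder 8·10=80, Largo→Calder 15·10=150. Service 593; fixed 8; total 601.

Total cost: 601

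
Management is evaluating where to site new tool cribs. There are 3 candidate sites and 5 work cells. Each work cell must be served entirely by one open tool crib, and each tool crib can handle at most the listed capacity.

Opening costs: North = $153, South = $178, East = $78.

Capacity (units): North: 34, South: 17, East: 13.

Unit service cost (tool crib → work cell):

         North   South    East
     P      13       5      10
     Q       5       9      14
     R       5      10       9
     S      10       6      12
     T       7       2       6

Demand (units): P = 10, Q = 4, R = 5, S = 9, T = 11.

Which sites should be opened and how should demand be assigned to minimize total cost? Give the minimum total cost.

Open {North, East}: P→East 10·10=100, Q→North 5·4=20, R→North 5·5=25, S→North 10·9=90, T→North 7·11=77.
Loads: North carries 29/34, East carries 10/13. Service 312; fixed 231; total 543.
Next best feasible plan costs 562.

Minimum total cost: 543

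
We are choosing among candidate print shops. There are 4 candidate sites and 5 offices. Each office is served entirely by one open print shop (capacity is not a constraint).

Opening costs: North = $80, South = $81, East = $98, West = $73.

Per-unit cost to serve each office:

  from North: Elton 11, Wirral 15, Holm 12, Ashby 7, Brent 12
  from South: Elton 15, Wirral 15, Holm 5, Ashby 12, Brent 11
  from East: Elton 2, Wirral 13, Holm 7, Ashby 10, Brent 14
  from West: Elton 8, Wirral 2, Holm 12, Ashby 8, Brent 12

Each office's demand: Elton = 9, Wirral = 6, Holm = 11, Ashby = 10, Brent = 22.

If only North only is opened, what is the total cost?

Total cost: 735

Each office is assigned to its cheapest site among the open ones.
{North}: Elton→North 11·9=99, Wirral→North 15·6=90, Holm→North 12·11=132, Ashby→North 7·10=70, Brent→North 12·22=264. Service 655; fixed 80; total 735.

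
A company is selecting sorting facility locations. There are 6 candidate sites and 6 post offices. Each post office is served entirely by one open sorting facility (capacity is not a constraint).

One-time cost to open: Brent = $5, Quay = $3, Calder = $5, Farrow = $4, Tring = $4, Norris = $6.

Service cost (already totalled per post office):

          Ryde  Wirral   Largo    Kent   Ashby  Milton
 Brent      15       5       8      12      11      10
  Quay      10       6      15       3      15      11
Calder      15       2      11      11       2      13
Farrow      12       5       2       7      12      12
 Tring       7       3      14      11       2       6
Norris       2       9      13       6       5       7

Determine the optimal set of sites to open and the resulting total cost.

For any fixed open set, each post office goes to its cheapest open site; total = fixed + service.
{Quay, Farrow, Tring}: Ryde→Tring 7, Wirral→Tring 3, Largo→Farrow 2, Kent→Quay 3, Ashby→Tring 2, Milton→Tring 6. Service 23; fixed 11; total 34.
{Quay, Farrow, Tring, Norris}: Ryde→Norris 2, Wirral→Tring 3, Largo→Farrow 2, Kent→Quay 3, Ashby→Tring 2, Milton→Tring 6. Service 18; fixed 17; total 35.
{Farrow, Tring}: Ryde→Tring 7, Wirral→Tring 3, Largo→Farrow 2, Kent→Farrow 7, Ashby→Tring 2, Milton→Tring 6. Service 27; fixed 8; total 35.
{Brent, Quay, Calder, Farrow, Tring, Norris}: Ryde→Norris 2, Wirral→Calder 2, Largo→Farrow 2, Kent→Quay 3, Ashby→Calder 2, Milton→Tring 6. Service 17; fixed 27; total 44.
No other subset beats 34.

Open Quay, Farrow and Tring; minimum total cost 34.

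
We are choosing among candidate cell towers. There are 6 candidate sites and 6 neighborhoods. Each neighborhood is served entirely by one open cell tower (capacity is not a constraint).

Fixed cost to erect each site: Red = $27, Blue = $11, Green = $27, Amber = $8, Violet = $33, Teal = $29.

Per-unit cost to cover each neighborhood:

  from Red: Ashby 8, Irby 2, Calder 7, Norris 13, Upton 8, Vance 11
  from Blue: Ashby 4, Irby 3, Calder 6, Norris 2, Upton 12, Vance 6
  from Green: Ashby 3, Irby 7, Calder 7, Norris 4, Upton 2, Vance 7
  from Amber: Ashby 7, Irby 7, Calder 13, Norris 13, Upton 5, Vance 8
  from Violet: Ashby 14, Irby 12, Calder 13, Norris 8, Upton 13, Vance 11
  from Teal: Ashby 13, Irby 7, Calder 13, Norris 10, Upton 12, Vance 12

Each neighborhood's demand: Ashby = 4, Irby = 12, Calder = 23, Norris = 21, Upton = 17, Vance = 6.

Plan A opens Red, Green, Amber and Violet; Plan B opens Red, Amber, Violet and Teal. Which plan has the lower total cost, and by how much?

Plan A: {Red, Green, Amber, Violet}: Ashby→Green 3·4=12, Irby→Red 2·12=24, Calder→Red 7·23=161, Norris→Green 4·21=84, Upton→Green 2·17=34, Vance→Green 7·6=42. Service 357; fixed 95; total 452.
Plan B: {Red, Amber, Violet, Teal}: Ashby→Amber 7·4=28, Irby→Red 2·12=24, Calder→Red 7·23=161, Norris→Violet 8·21=168, Upton→Amber 5·17=85, Vance→Amber 8·6=48. Service 514; fixed 97; total 611.
Difference: |452 − 611| = 159.

Plan A is cheaper by 159.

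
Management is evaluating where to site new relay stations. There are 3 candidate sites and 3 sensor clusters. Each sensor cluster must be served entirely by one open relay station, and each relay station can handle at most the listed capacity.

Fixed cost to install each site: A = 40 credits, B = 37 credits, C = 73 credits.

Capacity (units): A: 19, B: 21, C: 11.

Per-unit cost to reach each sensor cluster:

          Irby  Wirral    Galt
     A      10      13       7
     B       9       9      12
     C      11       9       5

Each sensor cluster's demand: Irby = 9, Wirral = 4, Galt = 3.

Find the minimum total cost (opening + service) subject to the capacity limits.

Minimum total cost: 190

Open {B}: Irby→B 9·9=81, Wirral→B 9·4=36, Galt→B 12·3=36.
Loads: B carries 16/21. Service 153; fixed 37; total 190.
Next best feasible plan costs 203.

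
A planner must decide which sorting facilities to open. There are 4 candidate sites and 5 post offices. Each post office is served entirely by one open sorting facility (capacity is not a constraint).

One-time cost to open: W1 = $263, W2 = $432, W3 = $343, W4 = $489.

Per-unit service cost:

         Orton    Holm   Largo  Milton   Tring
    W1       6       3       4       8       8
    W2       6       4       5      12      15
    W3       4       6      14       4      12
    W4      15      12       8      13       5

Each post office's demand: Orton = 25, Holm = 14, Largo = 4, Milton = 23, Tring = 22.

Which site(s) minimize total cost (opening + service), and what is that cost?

For any fixed open set, each post office goes to its cheapest open site; total = fixed + service.
{W1}: Orton→W1 6·25=150, Holm→W1 3·14=42, Largo→W1 4·4=16, Milton→W1 8·23=184, Tring→W1 8·22=176. Service 568; fixed 263; total 831.
{W3}: Orton→W3 4·25=100, Holm→W3 6·14=84, Largo→W3 14·4=56, Milton→W3 4·23=92, Tring→W3 12·22=264. Service 596; fixed 343; total 939.
{W1, W3}: Orton→W3 4·25=100, Holm→W1 3·14=42, Largo→W1 4·4=16, Milton→W3 4·23=92, Tring→W1 8·22=176. Service 426; fixed 606; total 1032.
{W1, W2, W3, W4}: service 360 + fixed 1527 = 1887
No other subset beats 831.

Open W1 only; minimum total cost 831.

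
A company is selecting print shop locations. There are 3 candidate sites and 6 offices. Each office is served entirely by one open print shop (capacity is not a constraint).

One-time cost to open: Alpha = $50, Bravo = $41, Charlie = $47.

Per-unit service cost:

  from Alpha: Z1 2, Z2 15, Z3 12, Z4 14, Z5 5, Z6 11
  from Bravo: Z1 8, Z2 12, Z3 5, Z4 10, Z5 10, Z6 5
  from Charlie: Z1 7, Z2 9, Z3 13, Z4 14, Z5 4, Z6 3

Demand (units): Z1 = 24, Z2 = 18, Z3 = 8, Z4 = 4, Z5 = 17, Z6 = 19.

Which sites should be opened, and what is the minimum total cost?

Open Alpha, Bravo and Charlie; minimum total cost 553.

For any fixed open set, each office goes to its cheapest open site; total = fixed + service.
{Alpha, Bravo, Charlie}: Z1→Alpha 2·24=48, Z2→Charlie 9·18=162, Z3→Bravo 5·8=40, Z4→Bravo 10·4=40, Z5→Charlie 4·17=68, Z6→Charlie 3·19=57. Service 415; fixed 138; total 553.
{Alpha, Charlie}: Z1→Alpha 2·24=48, Z2→Charlie 9·18=162, Z3→Alpha 12·8=96, Z4→Alpha 14·4=56, Z5→Charlie 4·17=68, Z6→Charlie 3·19=57. Service 487; fixed 97; total 584.
{Alpha, Bravo}: service 524 + fixed 91 = 615
{Bravo}: service 753 + fixed 41 = 794
(All 7 nonempty subsets were checked; Alpha, Bravo and Charlie is lowest.)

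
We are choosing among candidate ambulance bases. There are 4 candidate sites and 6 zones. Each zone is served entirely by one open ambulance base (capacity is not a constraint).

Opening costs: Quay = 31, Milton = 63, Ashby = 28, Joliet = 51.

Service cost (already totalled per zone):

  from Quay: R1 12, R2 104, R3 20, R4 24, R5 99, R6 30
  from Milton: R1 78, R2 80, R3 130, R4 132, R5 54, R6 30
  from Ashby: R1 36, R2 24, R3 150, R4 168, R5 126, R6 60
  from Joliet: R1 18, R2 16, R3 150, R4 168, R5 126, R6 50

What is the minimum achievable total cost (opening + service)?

For any fixed open set, each zone goes to its cheapest open site; total = fixed + service.
{Quay, Ashby}: R1→Quay 12, R2→Ashby 24, R3→Quay 20, R4→Quay 24, R5→Quay 99, R6→Quay 30. Service 209; fixed 59; total 268.
{Quay, Joliet}: service 201 + fixed 82 = 283
{Quay, Milton, Ashby}: R1→Quay 12, R2→Ashby 24, R3→Quay 20, R4→Quay 24, R5→Milton 54, R6→Quay 30. Service 164; fixed 122; total 286.
{Quay, Milton, Ashby, Joliet}: service 156 + fixed 173 = 329
(All 15 nonempty subsets were checked; Quay and Ashby is lowest.)

Minimum total cost: 268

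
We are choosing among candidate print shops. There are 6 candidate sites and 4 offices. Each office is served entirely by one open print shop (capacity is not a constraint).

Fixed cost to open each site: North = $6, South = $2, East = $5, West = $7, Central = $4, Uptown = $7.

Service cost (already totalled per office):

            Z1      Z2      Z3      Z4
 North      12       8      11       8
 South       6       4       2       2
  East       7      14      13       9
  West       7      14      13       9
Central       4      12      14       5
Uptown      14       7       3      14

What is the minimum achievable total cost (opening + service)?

For any fixed open set, each office goes to its cheapest open site; total = fixed + service.
{South}: Z1→South 6, Z2→South 4, Z3→South 2, Z4→South 2. Service 14; fixed 2; total 16.
{South, Central}: service 12 + fixed 6 = 18
{South, East}: service 14 + fixed 7 = 21
{North, South, East, West, Central, Uptown}: service 12 + fixed 31 = 43
No other subset beats 16.

Minimum total cost: 16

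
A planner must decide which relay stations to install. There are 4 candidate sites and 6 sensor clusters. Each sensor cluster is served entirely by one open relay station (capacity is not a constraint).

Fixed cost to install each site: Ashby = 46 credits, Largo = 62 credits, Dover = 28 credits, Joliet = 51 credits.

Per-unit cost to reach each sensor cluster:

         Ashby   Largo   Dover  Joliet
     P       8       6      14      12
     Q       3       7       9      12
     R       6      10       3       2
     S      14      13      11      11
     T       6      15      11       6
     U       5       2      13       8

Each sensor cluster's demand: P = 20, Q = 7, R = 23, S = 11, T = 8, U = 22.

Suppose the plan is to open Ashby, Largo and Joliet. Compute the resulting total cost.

Each sensor cluster is assigned to its cheapest site among the open ones.
{Ashby, Largo, Joliet}: P→Largo 6·20=120, Q→Ashby 3·7=21, R→Joliet 2·23=46, S→Joliet 11·11=121, T→Ashby 6·8=48, U→Largo 2·22=44. Service 400; fixed 159; total 559.

Total cost: 559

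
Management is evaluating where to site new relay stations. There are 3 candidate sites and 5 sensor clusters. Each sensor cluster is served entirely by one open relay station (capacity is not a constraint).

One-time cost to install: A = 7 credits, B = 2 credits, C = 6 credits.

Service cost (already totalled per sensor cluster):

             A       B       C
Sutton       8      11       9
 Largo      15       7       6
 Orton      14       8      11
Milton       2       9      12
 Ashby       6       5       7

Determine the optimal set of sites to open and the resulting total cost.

Open A and B; minimum total cost 39.

For any fixed open set, each sensor cluster goes to its cheapest open site; total = fixed + service.
{A, B}: Sutton→A 8, Largo→B 7, Orton→B 8, Milton→A 2, Ashby→B 5. Service 30; fixed 9; total 39.
{B}: service 40 + fixed 2 = 42
{A, B, C}: service 29 + fixed 15 = 44
No other subset beats 39.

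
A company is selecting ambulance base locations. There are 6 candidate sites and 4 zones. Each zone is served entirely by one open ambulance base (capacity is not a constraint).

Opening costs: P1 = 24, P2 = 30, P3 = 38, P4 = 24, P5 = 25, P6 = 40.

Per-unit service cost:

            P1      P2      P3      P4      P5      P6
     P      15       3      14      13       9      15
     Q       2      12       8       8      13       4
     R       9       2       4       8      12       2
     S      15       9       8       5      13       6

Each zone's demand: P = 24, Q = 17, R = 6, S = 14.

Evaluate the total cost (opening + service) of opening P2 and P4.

Each zone is assigned to its cheapest site among the open ones.
{P2, P4}: P→P2 3·24=72, Q→P4 8·17=136, R→P2 2·6=12, S→P4 5·14=70. Service 290; fixed 54; total 344.

Total cost: 344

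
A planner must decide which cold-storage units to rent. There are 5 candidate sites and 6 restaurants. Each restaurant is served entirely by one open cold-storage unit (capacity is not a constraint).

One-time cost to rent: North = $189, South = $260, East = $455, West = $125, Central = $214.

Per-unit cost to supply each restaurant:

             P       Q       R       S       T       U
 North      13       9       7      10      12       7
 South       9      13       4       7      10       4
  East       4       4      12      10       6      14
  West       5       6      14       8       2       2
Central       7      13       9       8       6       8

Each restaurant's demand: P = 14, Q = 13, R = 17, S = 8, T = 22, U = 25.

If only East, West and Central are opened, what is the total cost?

Total cost: 1213

Each restaurant is assigned to its cheapest site among the open ones.
{East, West, Central}: P→East 4·14=56, Q→East 4·13=52, R→Central 9·17=153, S→West 8·8=64, T→West 2·22=44, U→West 2·25=50. Service 419; fixed 794; total 1213.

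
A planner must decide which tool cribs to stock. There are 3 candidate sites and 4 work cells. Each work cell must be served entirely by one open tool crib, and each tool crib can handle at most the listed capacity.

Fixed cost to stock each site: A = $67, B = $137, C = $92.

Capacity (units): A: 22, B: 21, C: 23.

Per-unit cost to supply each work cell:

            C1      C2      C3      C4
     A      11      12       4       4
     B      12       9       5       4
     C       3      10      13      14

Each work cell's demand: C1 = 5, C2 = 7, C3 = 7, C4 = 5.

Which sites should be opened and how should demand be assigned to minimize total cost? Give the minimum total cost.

Open {A, C}: C1→C 3·5=15, C2→C 10·7=70, C3→A 4·7=28, C4→A 4·5=20.
Loads: A carries 12/22, C carries 12/23. Service 133; fixed 159; total 292.
Next best feasible plan costs 306.

Minimum total cost: 292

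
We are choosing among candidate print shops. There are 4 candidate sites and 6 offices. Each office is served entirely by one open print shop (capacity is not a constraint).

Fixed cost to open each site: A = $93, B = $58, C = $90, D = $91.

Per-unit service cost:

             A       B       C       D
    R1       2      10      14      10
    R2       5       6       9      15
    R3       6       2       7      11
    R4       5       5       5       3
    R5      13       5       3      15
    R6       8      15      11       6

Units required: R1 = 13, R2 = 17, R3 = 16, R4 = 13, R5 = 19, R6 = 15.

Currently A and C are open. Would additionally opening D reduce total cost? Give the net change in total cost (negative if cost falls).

Current service cost with {A, C}: 449.
Adding D: each office re-picks its cheapest; new service cost 393, saving 56.
Extra fixed cost: 91. Net change = 91 − 56 = 35.
(Totals: 632 → 667.)

No — net change +35 (cost rises by 35).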